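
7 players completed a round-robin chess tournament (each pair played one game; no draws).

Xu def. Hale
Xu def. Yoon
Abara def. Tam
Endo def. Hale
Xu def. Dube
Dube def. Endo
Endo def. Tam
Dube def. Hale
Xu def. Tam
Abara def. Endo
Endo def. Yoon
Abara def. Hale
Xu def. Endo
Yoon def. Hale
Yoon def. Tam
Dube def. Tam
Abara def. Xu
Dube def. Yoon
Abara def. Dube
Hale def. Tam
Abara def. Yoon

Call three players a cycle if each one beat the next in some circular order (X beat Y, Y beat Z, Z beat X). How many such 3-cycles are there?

0

Win totals: Abara 6, Xu 5, Yoon 2, Hale 1, Dube 4, Tam 0, Endo 3.
A player with w wins dominates both others in C(w,2) triples; summing gives 15 + 10 + 1 + 0 + 6 + 0 + 3 = 35 transitive triples.
Total triples C(7,3) = 35, so cyclic triples = 35 − 35 = 0.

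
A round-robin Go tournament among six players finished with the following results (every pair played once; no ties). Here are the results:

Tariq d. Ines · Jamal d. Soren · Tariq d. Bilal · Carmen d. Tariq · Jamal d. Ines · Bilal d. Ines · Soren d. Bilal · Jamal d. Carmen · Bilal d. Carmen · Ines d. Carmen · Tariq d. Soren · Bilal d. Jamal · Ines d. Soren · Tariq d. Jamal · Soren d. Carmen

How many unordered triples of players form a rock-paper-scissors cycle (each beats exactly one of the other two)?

6

Of the C(6,3) = 20 triples, the cyclic ones are: {Jamal, Tariq, Carmen}; {Jamal, Soren, Bilal}; {Tariq, Soren, Carmen}; {Tariq, Ines, Carmen}; {Tariq, Bilal, Carmen}; {Soren, Ines, Bilal}.
That is 6.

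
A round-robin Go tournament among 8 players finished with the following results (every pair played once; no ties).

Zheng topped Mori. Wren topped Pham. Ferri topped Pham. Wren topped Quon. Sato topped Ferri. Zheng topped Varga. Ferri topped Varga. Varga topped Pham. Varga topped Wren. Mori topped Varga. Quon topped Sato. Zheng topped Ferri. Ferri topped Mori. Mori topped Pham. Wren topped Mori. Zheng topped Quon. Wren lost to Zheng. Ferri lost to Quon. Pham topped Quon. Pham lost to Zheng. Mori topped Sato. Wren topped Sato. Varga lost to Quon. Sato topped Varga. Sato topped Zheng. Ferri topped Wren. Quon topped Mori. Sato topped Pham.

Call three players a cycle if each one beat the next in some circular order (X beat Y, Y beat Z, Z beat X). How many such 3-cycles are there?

13

Win totals: Sato 4, Varga 2, Ferri 4, Wren 4, Quon 4, Pham 1, Zheng 6, Mori 3.
A player with w wins dominates both others in C(w,2) triples; summing gives 6 + 1 + 6 + 6 + 6 + 0 + 15 + 3 = 43 transitive triples.
Total triples C(8,3) = 56, so cyclic triples = 56 − 43 = 13.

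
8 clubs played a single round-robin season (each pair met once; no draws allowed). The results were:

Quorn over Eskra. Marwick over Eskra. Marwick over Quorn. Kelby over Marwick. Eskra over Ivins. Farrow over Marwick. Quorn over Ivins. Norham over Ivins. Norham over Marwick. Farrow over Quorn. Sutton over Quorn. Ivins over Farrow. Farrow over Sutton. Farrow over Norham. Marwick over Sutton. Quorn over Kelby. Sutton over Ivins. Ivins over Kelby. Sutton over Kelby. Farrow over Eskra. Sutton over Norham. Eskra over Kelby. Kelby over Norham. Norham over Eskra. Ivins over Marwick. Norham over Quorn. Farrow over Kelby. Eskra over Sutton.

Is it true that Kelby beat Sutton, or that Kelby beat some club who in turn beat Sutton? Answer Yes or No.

Kelby did not beat Sutton directly.
Kelby beat Norham, Marwick. Of those, Marwick beat Sutton.

Yes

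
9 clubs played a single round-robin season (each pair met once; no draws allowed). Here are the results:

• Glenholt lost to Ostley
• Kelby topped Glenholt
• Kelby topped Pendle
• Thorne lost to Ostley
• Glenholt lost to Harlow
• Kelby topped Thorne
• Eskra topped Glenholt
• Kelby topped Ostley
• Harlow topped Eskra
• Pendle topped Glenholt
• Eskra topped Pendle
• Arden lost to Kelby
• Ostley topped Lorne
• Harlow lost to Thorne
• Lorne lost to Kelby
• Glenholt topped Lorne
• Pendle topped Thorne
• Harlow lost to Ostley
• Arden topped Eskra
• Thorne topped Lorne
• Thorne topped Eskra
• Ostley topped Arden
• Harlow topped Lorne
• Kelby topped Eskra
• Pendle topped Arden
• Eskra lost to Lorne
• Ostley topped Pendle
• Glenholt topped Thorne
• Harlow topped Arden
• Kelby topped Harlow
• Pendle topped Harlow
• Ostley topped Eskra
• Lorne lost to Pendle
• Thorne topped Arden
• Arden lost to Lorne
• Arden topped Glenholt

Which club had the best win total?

Win totals: Harlow 4, Kelby 8, Glenholt 2, Lorne 2, Thorne 4, Ostley 7, Pendle 5, Eskra 2, Arden 2.
Kelby leads with 8 wins (next highest: 7).

Kelby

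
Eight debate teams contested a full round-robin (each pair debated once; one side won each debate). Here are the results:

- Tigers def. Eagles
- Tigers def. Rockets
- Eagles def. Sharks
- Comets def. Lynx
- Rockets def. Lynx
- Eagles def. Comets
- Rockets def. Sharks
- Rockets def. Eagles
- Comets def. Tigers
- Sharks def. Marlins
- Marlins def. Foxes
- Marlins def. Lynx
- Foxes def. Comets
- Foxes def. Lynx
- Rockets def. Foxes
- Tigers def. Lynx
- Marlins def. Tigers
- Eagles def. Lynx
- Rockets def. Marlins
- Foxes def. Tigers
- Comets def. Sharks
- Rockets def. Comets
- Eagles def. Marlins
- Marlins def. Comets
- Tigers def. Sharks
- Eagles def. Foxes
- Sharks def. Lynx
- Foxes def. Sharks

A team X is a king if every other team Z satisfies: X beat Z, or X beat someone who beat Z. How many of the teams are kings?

Rockets reaches everyone (king).
Lynx cannot reach Rockets, Comets, Eagles, Marlins, Sharks, Foxes, Tigers in two steps.
Comets cannot reach Foxes in two steps.
Eagles cannot reach Rockets in two steps.
Marlins reaches everyone (king).
Sharks cannot reach Rockets, Eagles in two steps.
Foxes reaches everyone (king).
Tigers reaches everyone (king).
Kings: Rockets, Marlins, Foxes, Tigers — 4.

4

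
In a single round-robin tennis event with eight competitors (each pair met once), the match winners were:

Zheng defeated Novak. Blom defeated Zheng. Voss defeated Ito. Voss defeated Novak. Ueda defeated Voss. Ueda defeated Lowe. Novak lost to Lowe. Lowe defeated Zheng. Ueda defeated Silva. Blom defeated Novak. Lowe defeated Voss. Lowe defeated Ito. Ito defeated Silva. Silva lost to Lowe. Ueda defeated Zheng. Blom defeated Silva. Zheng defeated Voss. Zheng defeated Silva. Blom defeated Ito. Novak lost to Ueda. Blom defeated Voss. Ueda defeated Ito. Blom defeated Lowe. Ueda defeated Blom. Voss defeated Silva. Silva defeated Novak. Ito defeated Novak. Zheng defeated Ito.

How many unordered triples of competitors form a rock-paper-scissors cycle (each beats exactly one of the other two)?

0

Win totals: Novak 0, Silva 1, Ueda 7, Lowe 5, Zheng 4, Ito 2, Voss 3, Blom 6.
A competitor with w wins dominates both others in C(w,2) triples; summing gives 0 + 0 + 21 + 10 + 6 + 1 + 3 + 15 = 56 transitive triples.
Total triples C(8,3) = 56, so cyclic triples = 56 − 56 = 0.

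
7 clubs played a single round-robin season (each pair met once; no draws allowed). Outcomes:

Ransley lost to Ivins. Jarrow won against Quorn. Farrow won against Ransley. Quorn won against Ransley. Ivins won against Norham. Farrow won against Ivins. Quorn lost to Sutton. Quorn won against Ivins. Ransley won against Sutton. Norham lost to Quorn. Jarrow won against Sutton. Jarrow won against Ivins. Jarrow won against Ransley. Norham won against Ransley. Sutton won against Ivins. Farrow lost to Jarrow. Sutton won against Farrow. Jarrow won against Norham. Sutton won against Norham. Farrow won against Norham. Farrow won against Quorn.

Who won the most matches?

Jarrow

Win totals: Quorn 3, Ivins 2, Norham 1, Farrow 4, Jarrow 6, Sutton 4, Ransley 1.
Jarrow leads with 6 wins (next highest: 4).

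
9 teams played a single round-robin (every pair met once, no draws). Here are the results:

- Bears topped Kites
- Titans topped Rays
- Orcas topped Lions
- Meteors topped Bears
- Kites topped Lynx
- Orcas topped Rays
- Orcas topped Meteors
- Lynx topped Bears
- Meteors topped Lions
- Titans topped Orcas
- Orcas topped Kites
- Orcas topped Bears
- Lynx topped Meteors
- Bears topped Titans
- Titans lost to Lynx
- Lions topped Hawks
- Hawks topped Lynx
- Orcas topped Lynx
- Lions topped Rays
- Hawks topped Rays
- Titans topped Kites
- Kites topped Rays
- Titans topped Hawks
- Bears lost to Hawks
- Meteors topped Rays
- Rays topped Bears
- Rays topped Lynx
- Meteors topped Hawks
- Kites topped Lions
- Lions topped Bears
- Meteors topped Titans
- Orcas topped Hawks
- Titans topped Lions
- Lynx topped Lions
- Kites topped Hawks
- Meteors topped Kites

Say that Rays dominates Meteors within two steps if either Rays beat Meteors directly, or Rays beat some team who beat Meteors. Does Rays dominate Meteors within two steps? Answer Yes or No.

Yes

Rays did not beat Meteors directly.
Rays beat Bears, Lynx. Of those, Lynx beat Meteors.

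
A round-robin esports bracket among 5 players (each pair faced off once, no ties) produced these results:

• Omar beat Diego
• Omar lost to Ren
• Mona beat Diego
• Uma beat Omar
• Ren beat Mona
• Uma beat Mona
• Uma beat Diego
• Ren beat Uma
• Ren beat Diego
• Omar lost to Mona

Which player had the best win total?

Ren

Win totals: Omar 1, Mona 2, Ren 4, Diego 0, Uma 3.
Ren leads with 4 wins (next highest: 3).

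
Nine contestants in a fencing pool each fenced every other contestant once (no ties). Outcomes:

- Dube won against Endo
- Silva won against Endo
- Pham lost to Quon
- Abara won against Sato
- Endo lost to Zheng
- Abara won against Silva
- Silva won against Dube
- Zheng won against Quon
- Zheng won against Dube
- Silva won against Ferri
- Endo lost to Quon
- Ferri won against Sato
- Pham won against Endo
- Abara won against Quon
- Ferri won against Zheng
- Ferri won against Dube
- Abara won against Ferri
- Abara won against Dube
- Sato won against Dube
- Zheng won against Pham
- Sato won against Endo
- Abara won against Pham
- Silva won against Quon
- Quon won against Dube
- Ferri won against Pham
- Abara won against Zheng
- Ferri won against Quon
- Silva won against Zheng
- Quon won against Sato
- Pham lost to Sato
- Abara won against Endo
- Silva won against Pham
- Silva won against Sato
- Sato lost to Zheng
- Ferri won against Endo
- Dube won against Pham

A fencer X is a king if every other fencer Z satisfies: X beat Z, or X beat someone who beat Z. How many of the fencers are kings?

Abara reaches everyone (king).
Pham cannot reach Abara, Silva, Zheng, Sato, Quon, Ferri, Dube in two steps.
Endo cannot reach Abara, Pham, Silva, Zheng, Sato, Quon, Ferri, Dube in two steps.
Silva cannot reach Abara in two steps.
Zheng cannot reach Abara, Silva, Ferri in two steps.
Sato cannot reach Abara, Silva, Zheng, Quon, Ferri in two steps.
Quon cannot reach Abara, Silva, Zheng, Ferri in two steps.
Ferri cannot reach Abara, Silva in two steps.
Dube cannot reach Abara, Silva, Zheng, Sato, Quon, Ferri in two steps.
Kings: Abara — 1.

1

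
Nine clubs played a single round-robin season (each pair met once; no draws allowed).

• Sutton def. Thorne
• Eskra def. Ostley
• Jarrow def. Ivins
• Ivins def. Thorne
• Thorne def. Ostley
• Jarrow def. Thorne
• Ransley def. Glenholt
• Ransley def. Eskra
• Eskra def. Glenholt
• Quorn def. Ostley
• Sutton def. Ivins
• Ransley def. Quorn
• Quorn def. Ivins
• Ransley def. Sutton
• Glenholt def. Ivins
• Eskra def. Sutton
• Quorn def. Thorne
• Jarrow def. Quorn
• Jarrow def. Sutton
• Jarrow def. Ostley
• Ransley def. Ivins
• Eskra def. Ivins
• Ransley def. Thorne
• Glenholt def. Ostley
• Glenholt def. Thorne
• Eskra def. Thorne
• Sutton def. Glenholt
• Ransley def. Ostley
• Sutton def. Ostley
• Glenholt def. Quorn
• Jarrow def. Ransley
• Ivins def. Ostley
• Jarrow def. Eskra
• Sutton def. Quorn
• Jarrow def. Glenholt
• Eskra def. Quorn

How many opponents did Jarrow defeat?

8

Jarrow's results: beat Thorne, Glenholt, Sutton, Ostley, Ivins, Ransley, Eskra, Quorn; lost to no one.
That is 8 wins.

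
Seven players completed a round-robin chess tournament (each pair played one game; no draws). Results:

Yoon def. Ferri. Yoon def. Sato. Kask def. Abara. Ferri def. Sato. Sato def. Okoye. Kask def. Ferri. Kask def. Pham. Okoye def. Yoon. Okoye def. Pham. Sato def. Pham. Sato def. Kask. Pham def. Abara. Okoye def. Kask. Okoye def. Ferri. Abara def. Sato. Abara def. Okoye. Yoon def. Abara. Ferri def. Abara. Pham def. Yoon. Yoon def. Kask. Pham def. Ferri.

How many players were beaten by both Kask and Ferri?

1

Kask beat: Ferri, Pham, Abara.
Ferri beat: Sato, Abara.
Both beat: Abara — 1.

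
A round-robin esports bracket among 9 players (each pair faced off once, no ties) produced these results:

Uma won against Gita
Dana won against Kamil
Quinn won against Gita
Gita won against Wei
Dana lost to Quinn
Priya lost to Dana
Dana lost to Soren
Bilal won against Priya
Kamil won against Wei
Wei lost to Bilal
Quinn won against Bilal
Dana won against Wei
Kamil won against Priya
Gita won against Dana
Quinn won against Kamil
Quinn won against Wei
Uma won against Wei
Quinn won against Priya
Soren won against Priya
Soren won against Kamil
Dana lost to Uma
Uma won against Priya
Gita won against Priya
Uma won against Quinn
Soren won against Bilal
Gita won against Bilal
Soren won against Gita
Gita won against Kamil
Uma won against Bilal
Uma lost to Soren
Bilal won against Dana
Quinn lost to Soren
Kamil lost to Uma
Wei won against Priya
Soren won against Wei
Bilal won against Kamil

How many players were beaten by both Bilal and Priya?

0

Bilal beat: Priya, Kamil, Wei, Dana.
Priya beat: no one.
No one was beaten by both.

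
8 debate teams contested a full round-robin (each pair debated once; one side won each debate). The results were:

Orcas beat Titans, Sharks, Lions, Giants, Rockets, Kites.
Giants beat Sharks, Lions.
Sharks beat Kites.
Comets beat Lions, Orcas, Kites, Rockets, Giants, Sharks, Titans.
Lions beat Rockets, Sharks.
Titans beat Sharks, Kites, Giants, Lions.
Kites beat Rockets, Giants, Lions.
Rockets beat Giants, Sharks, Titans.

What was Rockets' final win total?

3

Rockets' results: beat Sharks, Titans, Giants; lost to Orcas, Comets, Kites, Lions.
That is 3 wins.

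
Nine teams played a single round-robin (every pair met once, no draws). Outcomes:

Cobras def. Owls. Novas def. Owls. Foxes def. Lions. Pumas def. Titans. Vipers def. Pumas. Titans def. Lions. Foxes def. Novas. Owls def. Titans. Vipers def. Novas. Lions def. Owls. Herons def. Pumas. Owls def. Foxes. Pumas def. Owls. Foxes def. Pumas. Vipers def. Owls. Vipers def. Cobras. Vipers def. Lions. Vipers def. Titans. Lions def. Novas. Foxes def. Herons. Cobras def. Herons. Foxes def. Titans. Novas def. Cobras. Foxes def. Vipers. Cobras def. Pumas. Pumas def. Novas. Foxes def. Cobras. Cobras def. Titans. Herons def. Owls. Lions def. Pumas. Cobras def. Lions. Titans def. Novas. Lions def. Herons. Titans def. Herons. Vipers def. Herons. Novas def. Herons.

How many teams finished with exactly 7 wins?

2

Win totals: Foxes 7, Lions 4, Owls 2, Vipers 7, Pumas 3, Novas 3, Titans 3, Cobras 5, Herons 2.
Exactly 7: Foxes, Vipers — 2 teams.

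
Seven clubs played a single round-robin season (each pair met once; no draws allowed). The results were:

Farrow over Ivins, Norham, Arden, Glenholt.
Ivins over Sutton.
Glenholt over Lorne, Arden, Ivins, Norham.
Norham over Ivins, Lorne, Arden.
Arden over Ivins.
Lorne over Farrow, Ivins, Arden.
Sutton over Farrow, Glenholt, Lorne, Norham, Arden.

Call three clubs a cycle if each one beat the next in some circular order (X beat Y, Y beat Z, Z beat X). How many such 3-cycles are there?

Win totals: Ivins 1, Glenholt 4, Lorne 3, Norham 3, Arden 1, Farrow 4, Sutton 5.
A club with w wins dominates both others in C(w,2) triples; summing gives 0 + 6 + 3 + 3 + 0 + 6 + 10 = 28 transitive triples.
Total triples C(7,3) = 35, so cyclic triples = 35 − 28 = 7.

7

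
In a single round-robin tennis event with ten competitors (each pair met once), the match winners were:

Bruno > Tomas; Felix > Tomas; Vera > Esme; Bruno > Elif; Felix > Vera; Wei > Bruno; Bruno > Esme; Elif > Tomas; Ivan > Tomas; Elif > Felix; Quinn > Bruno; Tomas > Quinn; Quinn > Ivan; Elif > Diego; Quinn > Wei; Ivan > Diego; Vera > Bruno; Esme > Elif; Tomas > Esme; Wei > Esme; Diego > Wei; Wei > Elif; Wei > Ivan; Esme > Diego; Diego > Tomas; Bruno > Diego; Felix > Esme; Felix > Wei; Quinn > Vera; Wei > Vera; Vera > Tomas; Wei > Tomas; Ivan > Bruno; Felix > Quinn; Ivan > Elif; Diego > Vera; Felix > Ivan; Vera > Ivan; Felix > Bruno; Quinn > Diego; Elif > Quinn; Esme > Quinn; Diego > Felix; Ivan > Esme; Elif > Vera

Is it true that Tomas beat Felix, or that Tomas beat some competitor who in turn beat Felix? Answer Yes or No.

No

Tomas did not beat Felix directly.
Tomas beat Quinn, Esme, but each of them lost to Felix. No two-step path.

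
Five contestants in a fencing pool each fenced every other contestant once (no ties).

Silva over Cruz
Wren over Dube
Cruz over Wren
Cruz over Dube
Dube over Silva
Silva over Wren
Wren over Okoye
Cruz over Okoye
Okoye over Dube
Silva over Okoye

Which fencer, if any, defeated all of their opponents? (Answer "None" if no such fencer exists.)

Highest win total is Silva with 3 (out of 4 possible).
Silva lost to Dube, so no fencer went undefeated.

None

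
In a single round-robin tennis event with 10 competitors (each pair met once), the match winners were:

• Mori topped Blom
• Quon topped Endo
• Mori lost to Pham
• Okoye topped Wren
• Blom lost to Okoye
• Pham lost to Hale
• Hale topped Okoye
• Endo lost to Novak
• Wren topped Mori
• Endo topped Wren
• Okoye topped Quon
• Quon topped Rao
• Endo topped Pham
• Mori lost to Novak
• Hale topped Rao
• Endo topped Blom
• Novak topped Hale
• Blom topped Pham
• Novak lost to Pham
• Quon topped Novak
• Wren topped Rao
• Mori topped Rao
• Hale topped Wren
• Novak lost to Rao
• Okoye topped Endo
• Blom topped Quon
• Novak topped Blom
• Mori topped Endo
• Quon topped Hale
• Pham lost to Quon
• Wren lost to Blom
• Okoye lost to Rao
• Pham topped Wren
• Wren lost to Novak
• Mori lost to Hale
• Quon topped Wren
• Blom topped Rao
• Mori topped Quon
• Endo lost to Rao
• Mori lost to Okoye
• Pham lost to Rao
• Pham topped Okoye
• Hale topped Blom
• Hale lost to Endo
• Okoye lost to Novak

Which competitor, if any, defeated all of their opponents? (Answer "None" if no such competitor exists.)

Highest win total is Quon with 6 (out of 9 possible).
Quon lost to Okoye, Mori, Blom, so no competitor went undefeated.

None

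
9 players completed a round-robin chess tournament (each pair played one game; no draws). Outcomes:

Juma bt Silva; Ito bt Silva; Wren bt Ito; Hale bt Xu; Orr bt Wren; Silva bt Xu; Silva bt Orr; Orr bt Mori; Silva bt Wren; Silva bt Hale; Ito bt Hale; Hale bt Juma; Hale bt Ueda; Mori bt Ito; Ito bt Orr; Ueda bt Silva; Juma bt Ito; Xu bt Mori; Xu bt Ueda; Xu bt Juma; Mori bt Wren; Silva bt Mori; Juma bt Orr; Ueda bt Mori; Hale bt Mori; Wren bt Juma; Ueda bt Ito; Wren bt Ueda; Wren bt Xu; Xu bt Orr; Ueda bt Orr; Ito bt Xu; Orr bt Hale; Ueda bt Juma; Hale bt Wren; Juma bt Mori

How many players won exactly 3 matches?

1

Win totals: Ueda 5, Wren 4, Silva 5, Hale 5, Juma 4, Ito 4, Mori 2, Xu 4, Orr 3.
Exactly 3: Orr — 1 player.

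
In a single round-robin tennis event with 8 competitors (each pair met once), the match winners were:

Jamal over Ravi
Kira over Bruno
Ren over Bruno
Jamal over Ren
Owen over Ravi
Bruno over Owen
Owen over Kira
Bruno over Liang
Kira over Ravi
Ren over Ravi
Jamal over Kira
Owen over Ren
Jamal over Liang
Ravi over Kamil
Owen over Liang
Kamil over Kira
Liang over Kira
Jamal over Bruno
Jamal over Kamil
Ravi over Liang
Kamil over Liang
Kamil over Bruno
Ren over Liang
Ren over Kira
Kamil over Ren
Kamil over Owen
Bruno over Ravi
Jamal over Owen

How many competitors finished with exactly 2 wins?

Win totals: Jamal 7, Ravi 2, Kamil 5, Owen 4, Bruno 3, Liang 1, Ren 4, Kira 2.
Exactly 2: Ravi, Kira — 2 competitors.

2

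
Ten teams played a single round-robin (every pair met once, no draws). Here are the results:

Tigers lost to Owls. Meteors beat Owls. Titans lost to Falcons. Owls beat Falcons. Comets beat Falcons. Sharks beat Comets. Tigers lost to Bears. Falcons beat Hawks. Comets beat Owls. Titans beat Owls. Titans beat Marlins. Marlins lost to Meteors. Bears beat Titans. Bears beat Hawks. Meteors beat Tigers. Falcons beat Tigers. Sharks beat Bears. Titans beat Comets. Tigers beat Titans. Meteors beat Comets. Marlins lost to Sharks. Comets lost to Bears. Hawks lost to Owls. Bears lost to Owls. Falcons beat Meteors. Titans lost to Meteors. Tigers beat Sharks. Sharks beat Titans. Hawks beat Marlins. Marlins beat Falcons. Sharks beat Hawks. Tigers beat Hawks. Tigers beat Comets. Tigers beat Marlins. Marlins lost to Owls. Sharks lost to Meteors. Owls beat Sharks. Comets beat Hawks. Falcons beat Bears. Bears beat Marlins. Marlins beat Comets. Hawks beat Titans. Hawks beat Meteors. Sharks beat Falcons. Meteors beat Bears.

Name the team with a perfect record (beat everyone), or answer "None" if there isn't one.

None

Highest win total is Meteors with 7 (out of 9 possible).
Meteors lost to Hawks, Falcons, so no team went undefeated.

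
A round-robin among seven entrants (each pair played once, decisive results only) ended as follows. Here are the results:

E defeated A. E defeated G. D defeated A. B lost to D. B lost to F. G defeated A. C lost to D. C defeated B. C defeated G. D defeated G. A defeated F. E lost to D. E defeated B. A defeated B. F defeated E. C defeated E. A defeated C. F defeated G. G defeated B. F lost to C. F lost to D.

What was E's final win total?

3

E's results: beat A, B, G; lost to C, D, F.
That is 3 wins.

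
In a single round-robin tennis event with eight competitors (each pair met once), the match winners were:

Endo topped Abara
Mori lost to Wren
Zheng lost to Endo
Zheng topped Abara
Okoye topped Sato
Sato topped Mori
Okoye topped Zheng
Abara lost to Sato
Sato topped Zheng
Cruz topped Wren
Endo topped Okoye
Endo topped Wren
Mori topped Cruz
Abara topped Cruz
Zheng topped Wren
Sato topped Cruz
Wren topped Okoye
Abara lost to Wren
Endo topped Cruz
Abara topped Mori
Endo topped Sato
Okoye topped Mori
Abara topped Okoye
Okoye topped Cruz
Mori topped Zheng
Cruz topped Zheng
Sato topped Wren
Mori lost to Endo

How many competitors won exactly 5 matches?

Win totals: Wren 3, Cruz 2, Endo 7, Abara 3, Mori 2, Okoye 4, Sato 5, Zheng 2.
Exactly 5: Sato — 1 competitor.

1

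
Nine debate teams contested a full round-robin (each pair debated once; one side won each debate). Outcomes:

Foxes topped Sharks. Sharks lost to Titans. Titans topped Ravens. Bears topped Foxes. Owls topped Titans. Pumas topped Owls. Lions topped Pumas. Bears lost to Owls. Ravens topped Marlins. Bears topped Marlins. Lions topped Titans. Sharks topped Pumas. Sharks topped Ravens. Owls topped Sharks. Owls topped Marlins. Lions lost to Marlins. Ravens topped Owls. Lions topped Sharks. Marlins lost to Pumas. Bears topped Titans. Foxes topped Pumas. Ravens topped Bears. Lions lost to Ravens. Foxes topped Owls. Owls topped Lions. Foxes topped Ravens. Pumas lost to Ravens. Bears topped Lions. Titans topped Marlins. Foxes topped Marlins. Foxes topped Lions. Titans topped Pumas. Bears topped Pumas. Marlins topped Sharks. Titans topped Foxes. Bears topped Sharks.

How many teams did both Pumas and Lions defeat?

0

Pumas beat: Marlins, Owls.
Lions beat: Pumas, Titans, Sharks.
No one was beaten by both.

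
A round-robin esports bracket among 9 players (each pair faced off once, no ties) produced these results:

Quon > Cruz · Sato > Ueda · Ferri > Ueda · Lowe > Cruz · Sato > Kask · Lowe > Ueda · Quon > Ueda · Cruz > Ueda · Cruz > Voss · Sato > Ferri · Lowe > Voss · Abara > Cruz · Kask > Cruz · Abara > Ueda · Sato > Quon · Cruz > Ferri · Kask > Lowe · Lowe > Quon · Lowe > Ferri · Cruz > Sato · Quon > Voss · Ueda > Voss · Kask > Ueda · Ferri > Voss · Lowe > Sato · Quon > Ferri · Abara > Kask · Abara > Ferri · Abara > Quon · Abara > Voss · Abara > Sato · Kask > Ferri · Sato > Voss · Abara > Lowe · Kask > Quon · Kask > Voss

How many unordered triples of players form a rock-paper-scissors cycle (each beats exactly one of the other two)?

3

Win totals: Voss 0, Ferri 2, Kask 6, Ueda 1, Sato 5, Abara 8, Lowe 6, Cruz 4, Quon 4.
A player with w wins dominates both others in C(w,2) triples; summing gives 0 + 1 + 15 + 0 + 10 + 28 + 15 + 6 + 6 = 81 transitive triples.
Total triples C(9,3) = 84, so cyclic triples = 84 − 81 = 3.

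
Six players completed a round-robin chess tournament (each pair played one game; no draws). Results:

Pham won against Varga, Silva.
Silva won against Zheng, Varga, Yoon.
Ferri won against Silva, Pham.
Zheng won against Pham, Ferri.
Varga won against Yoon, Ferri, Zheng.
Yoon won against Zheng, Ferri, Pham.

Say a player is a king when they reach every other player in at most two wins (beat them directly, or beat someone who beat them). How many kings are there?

Ferri reaches everyone (king).
Pham reaches everyone (king).
Silva reaches everyone (king).
Zheng cannot reach Yoon in two steps.
Varga reaches everyone (king).
Yoon reaches everyone (king).
Kings: Ferri, Pham, Silva, Varga, Yoon — 5.

5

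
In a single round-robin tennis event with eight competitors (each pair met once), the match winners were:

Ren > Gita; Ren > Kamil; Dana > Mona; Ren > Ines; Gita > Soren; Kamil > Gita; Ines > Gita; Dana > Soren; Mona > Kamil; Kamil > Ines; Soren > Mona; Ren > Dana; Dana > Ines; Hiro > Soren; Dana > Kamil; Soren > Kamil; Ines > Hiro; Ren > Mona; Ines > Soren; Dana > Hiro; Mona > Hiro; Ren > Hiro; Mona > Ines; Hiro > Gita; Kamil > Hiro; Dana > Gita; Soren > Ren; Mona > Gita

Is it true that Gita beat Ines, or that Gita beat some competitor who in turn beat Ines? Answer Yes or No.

Gita did not beat Ines directly.
Gita beat Soren, but each of them lost to Ines. No two-step path.

No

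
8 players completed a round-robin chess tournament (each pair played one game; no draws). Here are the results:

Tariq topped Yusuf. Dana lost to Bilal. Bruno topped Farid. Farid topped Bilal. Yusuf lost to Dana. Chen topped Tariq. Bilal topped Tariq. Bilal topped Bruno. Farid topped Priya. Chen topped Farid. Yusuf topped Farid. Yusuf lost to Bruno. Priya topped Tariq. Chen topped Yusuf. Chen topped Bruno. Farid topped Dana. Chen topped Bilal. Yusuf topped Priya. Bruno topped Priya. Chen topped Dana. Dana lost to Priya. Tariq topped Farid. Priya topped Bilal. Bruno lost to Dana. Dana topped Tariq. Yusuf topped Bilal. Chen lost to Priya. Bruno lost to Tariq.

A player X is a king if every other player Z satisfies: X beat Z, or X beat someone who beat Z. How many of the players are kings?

Farid reaches everyone (king).
Yusuf reaches everyone (king).
Chen reaches everyone (king).
Bruno reaches everyone (king).
Dana cannot reach Chen in two steps.
Tariq cannot reach Chen in two steps.
Bilal cannot reach Chen in two steps.
Priya reaches everyone (king).
Kings: Farid, Yusuf, Chen, Bruno, Priya — 5.

5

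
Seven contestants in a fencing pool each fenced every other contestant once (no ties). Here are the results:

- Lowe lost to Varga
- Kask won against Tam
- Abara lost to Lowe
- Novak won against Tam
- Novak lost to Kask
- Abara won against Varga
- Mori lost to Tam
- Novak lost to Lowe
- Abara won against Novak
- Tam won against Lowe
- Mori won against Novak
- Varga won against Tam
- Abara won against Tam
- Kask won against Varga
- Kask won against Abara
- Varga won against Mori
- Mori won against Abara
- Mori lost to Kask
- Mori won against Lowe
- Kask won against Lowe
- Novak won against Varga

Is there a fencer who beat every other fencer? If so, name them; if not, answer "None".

Kask

Kask has 6 wins out of 6 opponents — a perfect record.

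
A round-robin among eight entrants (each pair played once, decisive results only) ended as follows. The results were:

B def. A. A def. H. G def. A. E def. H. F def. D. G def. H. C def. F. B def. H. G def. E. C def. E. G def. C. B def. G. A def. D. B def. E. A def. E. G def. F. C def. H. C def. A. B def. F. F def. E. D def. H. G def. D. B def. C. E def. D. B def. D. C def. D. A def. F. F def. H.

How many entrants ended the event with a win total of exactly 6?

1

Win totals: A 4, B 7, C 5, D 1, E 2, F 3, G 6, H 0.
Exactly 6: G — 1 entrant.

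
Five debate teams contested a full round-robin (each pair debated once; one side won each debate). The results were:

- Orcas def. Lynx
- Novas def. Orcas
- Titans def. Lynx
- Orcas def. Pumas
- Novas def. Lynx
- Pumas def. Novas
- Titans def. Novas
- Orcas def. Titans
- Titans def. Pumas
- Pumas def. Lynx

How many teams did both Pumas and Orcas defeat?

1

Pumas beat: Lynx, Novas.
Orcas beat: Titans, Pumas, Lynx.
Both beat: Lynx — 1.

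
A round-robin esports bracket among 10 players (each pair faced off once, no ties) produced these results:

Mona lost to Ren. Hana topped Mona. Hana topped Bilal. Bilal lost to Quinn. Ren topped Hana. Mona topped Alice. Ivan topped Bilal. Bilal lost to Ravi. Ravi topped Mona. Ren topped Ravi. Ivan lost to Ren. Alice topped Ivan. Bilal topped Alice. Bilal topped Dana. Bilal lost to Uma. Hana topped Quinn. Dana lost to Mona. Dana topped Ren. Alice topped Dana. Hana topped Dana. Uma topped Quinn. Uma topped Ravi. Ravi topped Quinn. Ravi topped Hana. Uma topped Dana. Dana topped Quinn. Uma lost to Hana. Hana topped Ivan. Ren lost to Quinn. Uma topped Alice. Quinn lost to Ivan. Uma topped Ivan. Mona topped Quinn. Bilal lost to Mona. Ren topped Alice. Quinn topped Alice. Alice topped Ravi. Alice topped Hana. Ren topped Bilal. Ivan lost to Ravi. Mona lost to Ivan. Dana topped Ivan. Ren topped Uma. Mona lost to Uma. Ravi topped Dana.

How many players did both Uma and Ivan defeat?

3

Uma beat: Ivan, Mona, Quinn, Ravi, Bilal, Alice, Dana.
Ivan beat: Mona, Quinn, Bilal.
Both beat: Mona, Quinn, Bilal — 3.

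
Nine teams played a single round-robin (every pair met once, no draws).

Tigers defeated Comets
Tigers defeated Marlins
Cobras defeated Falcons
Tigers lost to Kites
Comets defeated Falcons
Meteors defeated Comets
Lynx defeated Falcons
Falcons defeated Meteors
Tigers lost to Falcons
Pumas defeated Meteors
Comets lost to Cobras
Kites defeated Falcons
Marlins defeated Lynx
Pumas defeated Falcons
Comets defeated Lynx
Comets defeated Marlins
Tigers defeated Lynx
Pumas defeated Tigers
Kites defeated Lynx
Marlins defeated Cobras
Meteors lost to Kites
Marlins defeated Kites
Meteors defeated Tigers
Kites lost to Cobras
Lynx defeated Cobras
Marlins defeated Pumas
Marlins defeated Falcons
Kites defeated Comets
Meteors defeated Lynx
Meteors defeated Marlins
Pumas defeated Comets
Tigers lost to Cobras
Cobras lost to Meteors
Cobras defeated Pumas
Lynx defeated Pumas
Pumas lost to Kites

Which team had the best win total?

Kites

Win totals: Comets 3, Kites 6, Pumas 4, Cobras 5, Tigers 3, Meteors 5, Marlins 5, Falcons 2, Lynx 3.
Kites leads with 6 wins (next highest: 5).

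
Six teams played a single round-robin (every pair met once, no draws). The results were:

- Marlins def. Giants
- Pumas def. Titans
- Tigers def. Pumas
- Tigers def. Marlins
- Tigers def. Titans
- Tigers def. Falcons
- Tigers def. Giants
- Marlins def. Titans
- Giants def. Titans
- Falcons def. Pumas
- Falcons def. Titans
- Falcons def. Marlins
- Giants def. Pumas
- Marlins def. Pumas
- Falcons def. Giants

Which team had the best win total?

Win totals: Giants 2, Pumas 1, Marlins 3, Falcons 4, Titans 0, Tigers 5.
Tigers leads with 5 wins (next highest: 4).

Tigers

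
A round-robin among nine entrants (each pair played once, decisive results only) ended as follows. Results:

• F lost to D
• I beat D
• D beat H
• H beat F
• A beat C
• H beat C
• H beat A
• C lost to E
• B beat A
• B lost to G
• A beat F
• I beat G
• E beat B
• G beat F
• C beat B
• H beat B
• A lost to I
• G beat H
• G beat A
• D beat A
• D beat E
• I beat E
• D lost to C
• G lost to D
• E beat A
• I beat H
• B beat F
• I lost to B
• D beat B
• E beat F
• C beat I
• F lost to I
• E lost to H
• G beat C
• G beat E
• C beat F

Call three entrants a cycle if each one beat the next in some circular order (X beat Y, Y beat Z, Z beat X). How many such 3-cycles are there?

13

Win totals: A 2, B 3, C 4, D 6, E 4, F 0, G 6, H 5, I 6.
An entrant with w wins dominates both others in C(w,2) triples; summing gives 1 + 3 + 6 + 15 + 6 + 0 + 15 + 10 + 15 = 71 transitive triples.
Total triples C(9,3) = 84, so cyclic triples = 84 − 71 = 13.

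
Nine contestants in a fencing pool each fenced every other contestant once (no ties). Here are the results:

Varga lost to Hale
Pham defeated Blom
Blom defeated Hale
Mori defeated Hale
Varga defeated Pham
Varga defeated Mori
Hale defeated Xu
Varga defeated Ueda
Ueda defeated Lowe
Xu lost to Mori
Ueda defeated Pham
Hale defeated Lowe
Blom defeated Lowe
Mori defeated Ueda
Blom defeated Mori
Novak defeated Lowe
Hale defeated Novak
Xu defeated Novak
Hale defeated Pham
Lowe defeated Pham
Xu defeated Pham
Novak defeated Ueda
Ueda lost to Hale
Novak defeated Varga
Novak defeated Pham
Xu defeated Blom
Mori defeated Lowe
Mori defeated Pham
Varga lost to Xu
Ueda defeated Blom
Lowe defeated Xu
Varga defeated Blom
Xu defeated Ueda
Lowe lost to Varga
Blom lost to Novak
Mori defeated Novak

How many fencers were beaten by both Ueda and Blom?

Ueda beat: Blom, Lowe, Pham.
Blom beat: Lowe, Mori, Hale.
Both beat: Lowe — 1.

1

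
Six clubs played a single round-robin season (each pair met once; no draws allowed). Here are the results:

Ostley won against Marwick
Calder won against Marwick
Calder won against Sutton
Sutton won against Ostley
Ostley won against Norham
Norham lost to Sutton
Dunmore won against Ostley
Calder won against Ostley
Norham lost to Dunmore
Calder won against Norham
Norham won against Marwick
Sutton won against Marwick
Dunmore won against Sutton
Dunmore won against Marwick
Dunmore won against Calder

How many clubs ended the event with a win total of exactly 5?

Win totals: Dunmore 5, Calder 4, Marwick 0, Ostley 2, Norham 1, Sutton 3.
Exactly 5: Dunmore — 1 club.

1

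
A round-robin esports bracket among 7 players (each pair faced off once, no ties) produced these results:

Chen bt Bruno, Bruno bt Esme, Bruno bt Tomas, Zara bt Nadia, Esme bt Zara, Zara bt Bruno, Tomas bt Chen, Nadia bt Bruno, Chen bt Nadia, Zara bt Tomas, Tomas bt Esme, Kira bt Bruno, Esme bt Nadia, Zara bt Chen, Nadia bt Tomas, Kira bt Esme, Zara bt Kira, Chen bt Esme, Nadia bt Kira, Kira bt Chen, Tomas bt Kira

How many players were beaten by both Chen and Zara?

2

Chen beat: Nadia, Esme, Bruno.
Zara beat: Chen, Tomas, Kira, Nadia, Bruno.
Both beat: Nadia, Bruno — 2.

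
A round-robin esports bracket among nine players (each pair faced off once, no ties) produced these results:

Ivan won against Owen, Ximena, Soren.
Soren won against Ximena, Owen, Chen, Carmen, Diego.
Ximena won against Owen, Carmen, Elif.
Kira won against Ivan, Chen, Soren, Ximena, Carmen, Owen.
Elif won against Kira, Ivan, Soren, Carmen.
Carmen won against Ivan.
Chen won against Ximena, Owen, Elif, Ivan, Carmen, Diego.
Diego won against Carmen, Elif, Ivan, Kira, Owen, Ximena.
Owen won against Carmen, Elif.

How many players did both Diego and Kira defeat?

Diego beat: Elif, Ivan, Kira, Ximena, Owen, Carmen.
Kira beat: Soren, Ivan, Ximena, Owen, Chen, Carmen.
Both beat: Ivan, Ximena, Owen, Carmen — 4.

4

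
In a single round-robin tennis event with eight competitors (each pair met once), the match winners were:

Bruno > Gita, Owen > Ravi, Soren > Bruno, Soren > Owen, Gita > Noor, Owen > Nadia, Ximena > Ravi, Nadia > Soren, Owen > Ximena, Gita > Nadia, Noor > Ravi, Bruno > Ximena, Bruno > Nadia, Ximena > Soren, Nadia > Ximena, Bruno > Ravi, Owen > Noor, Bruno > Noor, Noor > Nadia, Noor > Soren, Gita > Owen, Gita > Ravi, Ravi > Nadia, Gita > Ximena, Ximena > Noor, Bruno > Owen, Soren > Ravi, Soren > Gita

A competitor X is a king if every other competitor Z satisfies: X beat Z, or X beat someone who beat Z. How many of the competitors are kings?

Ravi cannot reach Owen, Bruno, Noor, Gita in two steps.
Ximena reaches everyone (king).
Soren reaches everyone (king).
Owen cannot reach Bruno, Gita in two steps.
Bruno reaches everyone (king).
Noor reaches everyone (king).
Gita cannot reach Bruno in two steps.
Nadia reaches everyone (king).
Kings: Ximena, Soren, Bruno, Noor, Nadia — 5.

5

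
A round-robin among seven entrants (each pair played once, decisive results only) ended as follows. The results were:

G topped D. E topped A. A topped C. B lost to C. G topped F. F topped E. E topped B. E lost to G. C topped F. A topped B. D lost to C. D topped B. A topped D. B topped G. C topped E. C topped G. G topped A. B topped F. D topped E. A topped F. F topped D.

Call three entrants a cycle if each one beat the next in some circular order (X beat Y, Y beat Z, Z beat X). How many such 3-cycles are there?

Win totals: A 4, B 2, C 5, D 2, E 2, F 2, G 4.
An entrant with w wins dominates both others in C(w,2) triples; summing gives 6 + 1 + 10 + 1 + 1 + 1 + 6 = 26 transitive triples.
Total triples C(7,3) = 35, so cyclic triples = 35 − 26 = 9.

9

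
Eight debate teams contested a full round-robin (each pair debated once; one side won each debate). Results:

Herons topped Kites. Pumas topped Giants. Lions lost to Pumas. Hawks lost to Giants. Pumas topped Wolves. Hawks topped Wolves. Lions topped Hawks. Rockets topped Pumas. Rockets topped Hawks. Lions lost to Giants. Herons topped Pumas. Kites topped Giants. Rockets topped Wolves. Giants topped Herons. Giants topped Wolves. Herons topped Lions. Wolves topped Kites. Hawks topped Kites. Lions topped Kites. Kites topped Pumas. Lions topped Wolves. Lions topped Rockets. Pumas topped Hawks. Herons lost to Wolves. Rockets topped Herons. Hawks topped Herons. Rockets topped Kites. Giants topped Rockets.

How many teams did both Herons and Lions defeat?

1

Herons beat: Kites, Lions, Pumas.
Lions beat: Rockets, Kites, Wolves, Hawks.
Both beat: Kites — 1.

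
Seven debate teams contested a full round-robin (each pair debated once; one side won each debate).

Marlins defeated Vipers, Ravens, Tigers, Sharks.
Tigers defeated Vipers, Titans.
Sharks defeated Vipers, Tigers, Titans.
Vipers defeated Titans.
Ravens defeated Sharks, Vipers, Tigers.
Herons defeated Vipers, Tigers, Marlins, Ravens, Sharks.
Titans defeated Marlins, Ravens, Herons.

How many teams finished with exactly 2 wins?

Win totals: Titans 3, Tigers 2, Herons 5, Vipers 1, Marlins 4, Ravens 3, Sharks 3.
Exactly 2: Tigers — 1 team.

1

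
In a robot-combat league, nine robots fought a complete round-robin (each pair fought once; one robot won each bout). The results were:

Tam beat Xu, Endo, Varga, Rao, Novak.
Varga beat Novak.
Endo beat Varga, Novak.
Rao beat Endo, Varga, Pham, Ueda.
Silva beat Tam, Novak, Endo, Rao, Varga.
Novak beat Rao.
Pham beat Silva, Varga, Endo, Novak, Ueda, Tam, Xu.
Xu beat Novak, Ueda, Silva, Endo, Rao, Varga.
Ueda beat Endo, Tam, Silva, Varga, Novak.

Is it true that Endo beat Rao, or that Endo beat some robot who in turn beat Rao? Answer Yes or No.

Endo did not beat Rao directly.
Endo beat Novak, Varga. Of those, Novak beat Rao.

Yes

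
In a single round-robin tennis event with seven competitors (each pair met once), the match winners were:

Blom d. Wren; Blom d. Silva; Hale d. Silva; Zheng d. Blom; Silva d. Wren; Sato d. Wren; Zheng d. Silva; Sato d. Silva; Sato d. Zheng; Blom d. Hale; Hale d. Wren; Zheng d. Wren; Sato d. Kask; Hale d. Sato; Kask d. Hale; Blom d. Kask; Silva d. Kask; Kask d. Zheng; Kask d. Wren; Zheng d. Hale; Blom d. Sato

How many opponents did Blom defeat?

Blom's results: beat Sato, Wren, Kask, Hale, Silva; lost to Zheng.
That is 5 wins.

5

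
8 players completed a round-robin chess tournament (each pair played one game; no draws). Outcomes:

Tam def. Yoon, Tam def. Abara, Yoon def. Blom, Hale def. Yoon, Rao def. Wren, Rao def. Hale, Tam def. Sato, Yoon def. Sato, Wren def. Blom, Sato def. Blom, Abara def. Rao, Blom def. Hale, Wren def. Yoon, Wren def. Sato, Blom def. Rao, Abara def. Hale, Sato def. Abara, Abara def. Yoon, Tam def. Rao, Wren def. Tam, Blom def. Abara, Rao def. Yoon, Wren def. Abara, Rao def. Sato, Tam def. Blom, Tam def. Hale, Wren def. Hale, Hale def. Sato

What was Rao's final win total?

Rao's results: beat Hale, Yoon, Wren, Sato; lost to Abara, Tam, Blom.
That is 4 wins.

4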